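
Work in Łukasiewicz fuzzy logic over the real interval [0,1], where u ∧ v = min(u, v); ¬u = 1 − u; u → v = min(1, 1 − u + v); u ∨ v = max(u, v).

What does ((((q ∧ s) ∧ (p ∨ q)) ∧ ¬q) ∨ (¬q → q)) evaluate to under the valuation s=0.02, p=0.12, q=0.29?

0.58

(q ∧ s) = min(0.29, 0.02) = 0.02
(p ∨ q) = max(0.12, 0.29) = 0.29
((q ∧ s) ∧ (p ∨ q)) = min(0.02, 0.29) = 0.02
¬q: Łukasiewicz ¬ gives 1 − 0.29 = 0.71
(((q ∧ s) ∧ (p ∨ q)) ∧ ¬q) = min(0.02, 0.71) = 0.02
¬q: Łukasiewicz ¬ gives 1 − 0.29 = 0.71
(¬q → q): min(1, 1 − 0.71 + 0.29) = 0.58
((((q ∧ s) ∧ (p ∨ q)) ∧ ¬q) ∨ (¬q → q)) = max(0.02, 0.58) = 0.58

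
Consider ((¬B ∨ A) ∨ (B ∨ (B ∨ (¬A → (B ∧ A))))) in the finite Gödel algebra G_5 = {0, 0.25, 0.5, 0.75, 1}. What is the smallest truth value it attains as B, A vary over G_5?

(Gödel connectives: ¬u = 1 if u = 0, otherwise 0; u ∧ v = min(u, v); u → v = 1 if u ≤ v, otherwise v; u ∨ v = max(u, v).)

0.25

The minimum is attained at B = 0.25, A = 0:
  ¬B: Gödel ¬ of 0.25 = 0 (operand ≠ 0)
  (¬B ∨ A) = max(0, 0) = 0
  ¬A: Gödel ¬ of 0 = 1 (operand is 0)
  (B ∧ A) = min(0.25, 0) = 0
  (¬A → (B ∧ A)): 1 > 0, so result = 0
  (B ∨ (¬A → (B ∧ A))) = max(0.25, 0) = 0.25
  (B ∨ (B ∨ (¬A → (B ∧ A)))) = max(0.25, 0.25) = 0.25
  ((¬B ∨ A) ∨ (B ∨ (B ∨ (¬A → (B ∧ A))))) = max(0, 0.25) = 0.25
Checking all 25 assignments confirms none give a value below 0.25.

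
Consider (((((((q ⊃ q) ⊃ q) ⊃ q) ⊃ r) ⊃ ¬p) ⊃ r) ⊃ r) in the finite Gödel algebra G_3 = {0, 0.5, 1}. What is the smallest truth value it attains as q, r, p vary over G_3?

0.50

The minimum is attained at q = 0, r = 0.5, p = 0.5:
  (q ⊃ q): 0 ≤ 0, so result = 1
  ((q ⊃ q) ⊃ q): 1 > 0, so result = 0
  (((q ⊃ q) ⊃ q) ⊃ q): 0 ≤ 0, so result = 1
  ((((q ⊃ q) ⊃ q) ⊃ q) ⊃ r): 1 > 0.5, so result = 0.5
  ¬p: Gödel ¬ of 0.5 = 0 (operand ≠ 0)
  (((((q ⊃ q) ⊃ q) ⊃ q) ⊃ r) ⊃ ¬p): 0.5 > 0, so result = 0
  ((((((q ⊃ q) ⊃ q) ⊃ q) ⊃ r) ⊃ ¬p) ⊃ r): 0 ≤ 0.5, so result = 1
  (((((((q ⊃ q) ⊃ q) ⊃ q) ⊃ r) ⊃ ¬p) ⊃ r) ⊃ r): 1 > 0.5, so result = 0.5
Checking all 27 assignments confirms none give a value below 0.50.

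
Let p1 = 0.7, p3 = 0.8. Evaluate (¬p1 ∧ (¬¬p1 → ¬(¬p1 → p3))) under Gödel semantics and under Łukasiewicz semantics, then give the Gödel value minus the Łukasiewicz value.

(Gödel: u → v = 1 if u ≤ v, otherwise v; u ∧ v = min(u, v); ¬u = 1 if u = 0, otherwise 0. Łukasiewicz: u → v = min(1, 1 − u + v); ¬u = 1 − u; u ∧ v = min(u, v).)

Gödel evaluation:
  ¬p1: Gödel ¬ of 0.7 = 0 (operand ≠ 0)
  ¬p1: Gödel ¬ of 0.7 = 0 (operand ≠ 0)
  ¬¬p1: Gödel ¬ of 0 = 1 (operand is 0)
  ¬p1: Gödel ¬ of 0.7 = 0 (operand ≠ 0)
  (¬p1 → p3): 0 ≤ 0.8, so result = 1
  ¬(¬p1 → p3): Gödel ¬ of 1 = 0 (operand ≠ 0)
  (¬¬p1 → ¬(¬p1 → p3)): 1 > 0, so result = 0
  (¬p1 ∧ (¬¬p1 → ¬(¬p1 → p3))) = min(0, 0) = 0
  Gödel value = 0
Łukasiewicz evaluation:
  ¬p1: Łukasiewicz ¬ gives 1 − 0.7 = 0.3
  ¬p1: Łukasiewicz ¬ gives 1 − 0.7 = 0.3
  ¬¬p1: Łukasiewicz ¬ gives 1 − 0.3 = 0.7
  ¬p1: Łukasiewicz ¬ gives 1 − 0.7 = 0.3
  (¬p1 → p3): min(1, 1 − 0.3 + 0.8) = 1
  ¬(¬p1 → p3): Łukasiewicz ¬ gives 1 − 1 = 0
  (¬¬p1 → ¬(¬p1 → p3)): min(1, 1 − 0.7 + 0) = 0.3
  (¬p1 ∧ (¬¬p1 → ¬(¬p1 → p3))) = min(0.3, 0.3) = 0.3
  Łukasiewicz value = 0.3
Difference: 0 − 0.3 = -0.30

-0.30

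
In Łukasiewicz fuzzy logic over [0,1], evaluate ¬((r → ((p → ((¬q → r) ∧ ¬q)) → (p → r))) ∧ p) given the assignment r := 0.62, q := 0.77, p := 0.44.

0.56

¬q: Łukasiewicz ¬ gives 1 − 0.77 = 0.23
(¬q → r): min(1, 1 − 0.23 + 0.62) = 1
¬q: Łukasiewicz ¬ gives 1 − 0.77 = 0.23
((¬q → r) ∧ ¬q) = min(1, 0.23) = 0.23
(p → ((¬q → r) ∧ ¬q)): min(1, 1 − 0.44 + 0.23) = 0.79
(p → r): min(1, 1 − 0.44 + 0.62) = 1
((p → ((¬q → r) ∧ ¬q)) → (p → r)): min(1, 1 − 0.79 + 1) = 1
(r → ((p → ((¬q → r) ∧ ¬q)) → (p → r))): min(1, 1 − 0.62 + 1) = 1
((r → ((p → ((¬q → r) ∧ ¬q)) → (p → r))) ∧ p) = min(1, 0.44) = 0.44
¬((r → ((p → ((¬q → r) ∧ ¬q)) → (p → r))) ∧ p): Łukasiewicz ¬ gives 1 − 0.44 = 0.56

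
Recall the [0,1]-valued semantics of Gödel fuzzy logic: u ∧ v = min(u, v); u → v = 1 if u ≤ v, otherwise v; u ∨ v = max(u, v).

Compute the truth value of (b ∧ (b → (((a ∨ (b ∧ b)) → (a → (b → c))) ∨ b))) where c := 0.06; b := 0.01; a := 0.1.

0.01

(b ∧ b) = min(0.01, 0.01) = 0.01
(a ∨ (b ∧ b)) = max(0.1, 0.01) = 0.1
(b → c): 0.01 ≤ 0.06, so result = 1
(a → (b → c)): 0.1 ≤ 1, so result = 1
((a ∨ (b ∧ b)) → (a → (b → c))): 0.1 ≤ 1, so result = 1
(((a ∨ (b ∧ b)) → (a → (b → c))) ∨ b) = max(1, 0.01) = 1
(b → (((a ∨ (b ∧ b)) → (a → (b → c))) ∨ b)): 0.01 ≤ 1, so result = 1
(b ∧ (b → (((a ∨ (b ∧ b)) → (a → (b → c))) ∨ b))) = min(0.01, 1) = 0.01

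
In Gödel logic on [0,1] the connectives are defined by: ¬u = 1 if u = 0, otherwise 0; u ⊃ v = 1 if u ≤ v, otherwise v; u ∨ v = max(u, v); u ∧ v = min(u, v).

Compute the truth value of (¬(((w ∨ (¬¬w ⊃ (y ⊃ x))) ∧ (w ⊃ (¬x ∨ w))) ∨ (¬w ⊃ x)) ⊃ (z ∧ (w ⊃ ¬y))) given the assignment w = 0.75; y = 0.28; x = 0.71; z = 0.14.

¬w: Gödel ¬ of 0.75 = 0 (operand ≠ 0)
¬¬w: Gödel ¬ of 0 = 1 (operand is 0)
(y ⊃ x): 0.28 ≤ 0.71, so result = 1
(¬¬w ⊃ (y ⊃ x)): 1 ≤ 1, so result = 1
(w ∨ (¬¬w ⊃ (y ⊃ x))) = max(0.75, 1) = 1
¬x: Gödel ¬ of 0.71 = 0 (operand ≠ 0)
(¬x ∨ w) = max(0, 0.75) = 0.75
(w ⊃ (¬x ∨ w)): 0.75 ≤ 0.75, so result = 1
((w ∨ (¬¬w ⊃ (y ⊃ x))) ∧ (w ⊃ (¬x ∨ w))) = min(1, 1) = 1
¬w: Gödel ¬ of 0.75 = 0 (operand ≠ 0)
(¬w ⊃ x): 0 ≤ 0.71, so result = 1
(((w ∨ (¬¬w ⊃ (y ⊃ x))) ∧ (w ⊃ (¬x ∨ w))) ∨ (¬w ⊃ x)) = max(1, 1) = 1
¬(((w ∨ (¬¬w ⊃ (y ⊃ x))) ∧ (w ⊃ (¬x ∨ w))) ∨ (¬w ⊃ x)): Gödel ¬ of 1 = 0 (operand ≠ 0)
¬y: Gödel ¬ of 0.28 = 0 (operand ≠ 0)
(w ⊃ ¬y): 0.75 > 0, so result = 0
(z ∧ (w ⊃ ¬y)) = min(0.14, 0) = 0
(¬(((w ∨ (¬¬w ⊃ (y ⊃ x))) ∧ (w ⊃ (¬x ∨ w))) ∨ (¬w ⊃ x)) ⊃ (z ∧ (w ⊃ ¬y))): 0 ≤ 0, so result = 1

1.00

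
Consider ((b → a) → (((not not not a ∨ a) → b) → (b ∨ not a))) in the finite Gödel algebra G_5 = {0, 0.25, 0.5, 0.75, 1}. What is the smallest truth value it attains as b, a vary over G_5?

0.25

The minimum is attained at b = 0.25, a = 0.25:
  (b → a): 0.25 ≤ 0.25, so result = 1
  not a: Gödel ¬ of 0.25 = 0 (operand ≠ 0)
  not not a: Gödel ¬ of 0 = 1 (operand is 0)
  not not not a: Gödel ¬ of 1 = 0 (operand ≠ 0)
  (not not not a ∨ a) = max(0, 0.25) = 0.25
  ((not not not a ∨ a) → b): 0.25 ≤ 0.25, so result = 1
  not a: Gödel ¬ of 0.25 = 0 (operand ≠ 0)
  (b ∨ not a) = max(0.25, 0) = 0.25
  (((not not not a ∨ a) → b) → (b ∨ not a)): 1 > 0.25, so result = 0.25
  ((b → a) → (((not not not a ∨ a) → b) → (b ∨ not a))): 1 > 0.25, so result = 0.25
Checking all 25 assignments confirms none give a value below 0.25.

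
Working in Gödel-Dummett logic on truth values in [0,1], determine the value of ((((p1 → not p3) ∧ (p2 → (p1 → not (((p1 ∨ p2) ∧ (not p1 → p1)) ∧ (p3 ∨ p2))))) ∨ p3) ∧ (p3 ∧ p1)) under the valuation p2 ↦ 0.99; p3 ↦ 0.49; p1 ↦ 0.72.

0.49

not p3: Gödel ¬ of 0.49 = 0 (operand ≠ 0)
(p1 → not p3): 0.72 > 0, so result = 0
(p1 ∨ p2) = max(0.72, 0.99) = 0.99
not p1: Gödel ¬ of 0.72 = 0 (operand ≠ 0)
(not p1 → p1): 0 ≤ 0.72, so result = 1
((p1 ∨ p2) ∧ (not p1 → p1)) = min(0.99, 1) = 0.99
(p3 ∨ p2) = max(0.49, 0.99) = 0.99
(((p1 ∨ p2) ∧ (not p1 → p1)) ∧ (p3 ∨ p2)) = min(0.99, 0.99) = 0.99
not (((p1 ∨ p2) ∧ (not p1 → p1)) ∧ (p3 ∨ p2)): Gödel ¬ of 0.99 = 0 (operand ≠ 0)
(p1 → not (((p1 ∨ p2) ∧ (not p1 → p1)) ∧ (p3 ∨ p2))): 0.72 > 0, so result = 0
(p2 → (p1 → not (((p1 ∨ p2) ∧ (not p1 → p1)) ∧ (p3 ∨ p2)))): 0.99 > 0, so result = 0
((p1 → not p3) ∧ (p2 → (p1 → not (((p1 ∨ p2) ∧ (not p1 → p1)) ∧ (p3 ∨ p2))))) = min(0, 0) = 0
(((p1 → not p3) ∧ (p2 → (p1 → not (((p1 ∨ p2) ∧ (not p1 → p1)) ∧ (p3 ∨ p2))))) ∨ p3) = max(0, 0.49) = 0.49
(p3 ∧ p1) = min(0.49, 0.72) = 0.49
((((p1 → not p3) ∧ (p2 → (p1 → not (((p1 ∨ p2) ∧ (not p1 → p1)) ∧ (p3 ∨ p2))))) ∨ p3) ∧ (p3 ∧ p1)) = min(0.49, 0.49) = 0.49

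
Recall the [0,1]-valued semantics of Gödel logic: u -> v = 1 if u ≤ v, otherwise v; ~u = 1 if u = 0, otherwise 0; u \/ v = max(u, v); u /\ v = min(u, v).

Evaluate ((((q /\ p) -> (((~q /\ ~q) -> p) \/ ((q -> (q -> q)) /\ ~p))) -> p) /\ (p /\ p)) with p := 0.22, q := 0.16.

(q /\ p) = min(0.16, 0.22) = 0.16
~q: Gödel ¬ of 0.16 = 0 (operand ≠ 0)
~q: Gödel ¬ of 0.16 = 0 (operand ≠ 0)
(~q /\ ~q) = min(0, 0) = 0
((~q /\ ~q) -> p): 0 ≤ 0.22, so result = 1
(q -> q): 0.16 ≤ 0.16, so result = 1
(q -> (q -> q)): 0.16 ≤ 1, so result = 1
~p: Gödel ¬ of 0.22 = 0 (operand ≠ 0)
((q -> (q -> q)) /\ ~p) = min(1, 0) = 0
(((~q /\ ~q) -> p) \/ ((q -> (q -> q)) /\ ~p)) = max(1, 0) = 1
((q /\ p) -> (((~q /\ ~q) -> p) \/ ((q -> (q -> q)) /\ ~p))): 0.16 ≤ 1, so result = 1
(((q /\ p) -> (((~q /\ ~q) -> p) \/ ((q -> (q -> q)) /\ ~p))) -> p): 1 > 0.22, so result = 0.22
(p /\ p) = min(0.22, 0.22) = 0.22
((((q /\ p) -> (((~q /\ ~q) -> p) \/ ((q -> (q -> q)) /\ ~p))) -> p) /\ (p /\ p)) = min(0.22, 0.22) = 0.22

0.22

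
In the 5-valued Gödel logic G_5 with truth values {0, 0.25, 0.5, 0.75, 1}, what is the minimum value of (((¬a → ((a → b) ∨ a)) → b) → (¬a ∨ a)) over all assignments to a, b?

0.25

The minimum is attained at a = 0.25, b = 0.5:
  ¬a: Gödel ¬ of 0.25 = 0 (operand ≠ 0)
  (a → b): 0.25 ≤ 0.5, so result = 1
  ((a → b) ∨ a) = max(1, 0.25) = 1
  (¬a → ((a → b) ∨ a)): 0 ≤ 1, so result = 1
  ((¬a → ((a → b) ∨ a)) → b): 1 > 0.5, so result = 0.5
  ¬a: Gödel ¬ of 0.25 = 0 (operand ≠ 0)
  (¬a ∨ a) = max(0, 0.25) = 0.25
  (((¬a → ((a → b) ∨ a)) → b) → (¬a ∨ a)): 0.5 > 0.25, so result = 0.25
Checking all 25 assignments confirms none give a value below 0.25.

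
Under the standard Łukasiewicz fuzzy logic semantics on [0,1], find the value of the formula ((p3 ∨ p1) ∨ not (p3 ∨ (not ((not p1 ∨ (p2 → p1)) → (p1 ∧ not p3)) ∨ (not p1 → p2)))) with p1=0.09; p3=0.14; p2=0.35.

0.18

(p3 ∨ p1) = max(0.14, 0.09) = 0.14
not p1: Łukasiewicz ¬ gives 1 − 0.09 = 0.91
(p2 → p1): min(1, 1 − 0.35 + 0.09) = 0.74
(not p1 ∨ (p2 → p1)) = max(0.91, 0.74) = 0.91
not p3: Łukasiewicz ¬ gives 1 − 0.14 = 0.86
(p1 ∧ not p3) = min(0.09, 0.86) = 0.09
((not p1 ∨ (p2 → p1)) → (p1 ∧ not p3)): min(1, 1 − 0.91 + 0.09) = 0.18
not ((not p1 ∨ (p2 → p1)) → (p1 ∧ not p3)): Łukasiewicz ¬ gives 1 − 0.18 = 0.82
not p1: Łukasiewicz ¬ gives 1 − 0.09 = 0.91
(not p1 → p2): min(1, 1 − 0.91 + 0.35) = 0.44
(not ((not p1 ∨ (p2 → p1)) → (p1 ∧ not p3)) ∨ (not p1 → p2)) = max(0.82, 0.44) = 0.82
(p3 ∨ (not ((not p1 ∨ (p2 → p1)) → (p1 ∧ not p3)) ∨ (not p1 → p2))) = max(0.14, 0.82) = 0.82
not (p3 ∨ (not ((not p1 ∨ (p2 → p1)) → (p1 ∧ not p3)) ∨ (not p1 → p2))): Łukasiewicz ¬ gives 1 − 0.82 = 0.18
((p3 ∨ p1) ∨ not (p3 ∨ (not ((not p1 ∨ (p2 → p1)) → (p1 ∧ not p3)) ∨ (not p1 → p2)))) = max(0.14, 0.18) = 0.18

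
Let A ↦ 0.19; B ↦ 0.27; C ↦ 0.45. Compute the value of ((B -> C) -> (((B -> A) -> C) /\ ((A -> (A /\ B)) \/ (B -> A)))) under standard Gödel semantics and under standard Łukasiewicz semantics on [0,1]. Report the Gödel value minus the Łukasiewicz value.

Gödel evaluation:
  (B -> C): 0.27 ≤ 0.45, so result = 1
  (B -> A): 0.27 > 0.19, so result = 0.19
  ((B -> A) -> C): 0.19 ≤ 0.45, so result = 1
  (A /\ B) = min(0.19, 0.27) = 0.19
  (A -> (A /\ B)): 0.19 ≤ 0.19, so result = 1
  (B -> A): 0.27 > 0.19, so result = 0.19
  ((A -> (A /\ B)) \/ (B -> A)) = max(1, 0.19) = 1
  (((B -> A) -> C) /\ ((A -> (A /\ B)) \/ (B -> A))) = min(1, 1) = 1
  ((B -> C) -> (((B -> A) -> C) /\ ((A -> (A /\ B)) \/ (B -> A)))): 1 ≤ 1, so result = 1
  Gödel value = 1
Łukasiewicz evaluation:
  (B -> C): min(1, 1 − 0.27 + 0.45) = 1
  (B -> A): min(1, 1 − 0.27 + 0.19) = 0.92
  ((B -> A) -> C): min(1, 1 − 0.92 + 0.45) = 0.53
  (A /\ B) = min(0.19, 0.27) = 0.19
  (A -> (A /\ B)): min(1, 1 − 0.19 + 0.19) = 1
  (B -> A): min(1, 1 − 0.27 + 0.19) = 0.92
  ((A -> (A /\ B)) \/ (B -> A)) = max(1, 0.92) = 1
  (((B -> A) -> C) /\ ((A -> (A /\ B)) \/ (B -> A))) = min(0.53, 1) = 0.53
  ((B -> C) -> (((B -> A) -> C) /\ ((A -> (A /\ B)) \/ (B -> A)))): min(1, 1 − 1 + 0.53) = 0.53
  Łukasiewicz value = 0.53
Difference: 1 − 0.53 = 0.47

0.47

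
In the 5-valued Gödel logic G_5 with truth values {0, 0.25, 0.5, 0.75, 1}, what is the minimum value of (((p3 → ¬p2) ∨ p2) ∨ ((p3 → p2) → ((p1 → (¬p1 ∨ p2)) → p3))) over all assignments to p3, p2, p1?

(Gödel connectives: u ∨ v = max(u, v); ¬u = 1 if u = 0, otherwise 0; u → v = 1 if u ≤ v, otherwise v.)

0.25

The minimum is attained at p3 = 0.25, p2 = 0.25, p1 = 0:
  ¬p2: Gödel ¬ of 0.25 = 0 (operand ≠ 0)
  (p3 → ¬p2): 0.25 > 0, so result = 0
  ((p3 → ¬p2) ∨ p2) = max(0, 0.25) = 0.25
  (p3 → p2): 0.25 ≤ 0.25, so result = 1
  ¬p1: Gödel ¬ of 0 = 1 (operand is 0)
  (¬p1 ∨ p2) = max(1, 0.25) = 1
  (p1 → (¬p1 ∨ p2)): 0 ≤ 1, so result = 1
  ((p1 → (¬p1 ∨ p2)) → p3): 1 > 0.25, so result = 0.25
  ((p3 → p2) → ((p1 → (¬p1 ∨ p2)) → p3)): 1 > 0.25, so result = 0.25
  (((p3 → ¬p2) ∨ p2) ∨ ((p3 → p2) → ((p1 → (¬p1 ∨ p2)) → p3))) = max(0.25, 0.25) = 0.25
Checking all 125 assignments confirms none give a value below 0.25.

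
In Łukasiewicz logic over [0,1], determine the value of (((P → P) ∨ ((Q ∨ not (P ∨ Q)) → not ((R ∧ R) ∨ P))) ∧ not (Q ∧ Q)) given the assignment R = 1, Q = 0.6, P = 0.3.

(P → P): min(1, 1 − 0.3 + 0.3) = 1
(P ∨ Q) = max(0.3, 0.6) = 0.6
not (P ∨ Q): Łukasiewicz ¬ gives 1 − 0.6 = 0.4
(Q ∨ not (P ∨ Q)) = max(0.6, 0.4) = 0.6
(R ∧ R) = min(1, 1) = 1
((R ∧ R) ∨ P) = max(1, 0.3) = 1
not ((R ∧ R) ∨ P): Łukasiewicz ¬ gives 1 − 1 = 0
((Q ∨ not (P ∨ Q)) → not ((R ∧ R) ∨ P)): min(1, 1 − 0.6 + 0) = 0.4
((P → P) ∨ ((Q ∨ not (P ∨ Q)) → not ((R ∧ R) ∨ P))) = max(1, 0.4) = 1
(Q ∧ Q) = min(0.6, 0.6) = 0.6
not (Q ∧ Q): Łukasiewicz ¬ gives 1 − 0.6 = 0.4
(((P → P) ∨ ((Q ∨ not (P ∨ Q)) → not ((R ∧ R) ∨ P))) ∧ not (Q ∧ Q)) = min(1, 0.4) = 0.4

0.40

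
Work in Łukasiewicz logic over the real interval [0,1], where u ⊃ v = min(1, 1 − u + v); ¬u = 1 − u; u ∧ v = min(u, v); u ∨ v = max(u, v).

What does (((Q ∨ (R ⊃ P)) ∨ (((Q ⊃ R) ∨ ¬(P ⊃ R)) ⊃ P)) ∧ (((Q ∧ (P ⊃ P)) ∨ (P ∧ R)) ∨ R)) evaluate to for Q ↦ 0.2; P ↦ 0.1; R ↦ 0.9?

(R ⊃ P): min(1, 1 − 0.9 + 0.1) = 0.2
(Q ∨ (R ⊃ P)) = max(0.2, 0.2) = 0.2
(Q ⊃ R): min(1, 1 − 0.2 + 0.9) = 1
(P ⊃ R): min(1, 1 − 0.1 + 0.9) = 1
¬(P ⊃ R): Łukasiewicz ¬ gives 1 − 1 = 0
((Q ⊃ R) ∨ ¬(P ⊃ R)) = max(1, 0) = 1
(((Q ⊃ R) ∨ ¬(P ⊃ R)) ⊃ P): min(1, 1 − 1 + 0.1) = 0.1
((Q ∨ (R ⊃ P)) ∨ (((Q ⊃ R) ∨ ¬(P ⊃ R)) ⊃ P)) = max(0.2, 0.1) = 0.2
(P ⊃ P): min(1, 1 − 0.1 + 0.1) = 1
(Q ∧ (P ⊃ P)) = min(0.2, 1) = 0.2
(P ∧ R) = min(0.1, 0.9) = 0.1
((Q ∧ (P ⊃ P)) ∨ (P ∧ R)) = max(0.2, 0.1) = 0.2
(((Q ∧ (P ⊃ P)) ∨ (P ∧ R)) ∨ R) = max(0.2, 0.9) = 0.9
(((Q ∨ (R ⊃ P)) ∨ (((Q ⊃ R) ∨ ¬(P ⊃ R)) ⊃ P)) ∧ (((Q ∧ (P ⊃ P)) ∨ (P ∧ R)) ∨ R)) = min(0.2, 0.9) = 0.2

0.20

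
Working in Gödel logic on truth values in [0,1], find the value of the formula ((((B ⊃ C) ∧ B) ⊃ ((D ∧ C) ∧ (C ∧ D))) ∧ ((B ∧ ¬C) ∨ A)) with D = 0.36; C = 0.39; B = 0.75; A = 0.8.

0.36

(B ⊃ C): 0.75 > 0.39, so result = 0.39
((B ⊃ C) ∧ B) = min(0.39, 0.75) = 0.39
(D ∧ C) = min(0.36, 0.39) = 0.36
(C ∧ D) = min(0.39, 0.36) = 0.36
((D ∧ C) ∧ (C ∧ D)) = min(0.36, 0.36) = 0.36
(((B ⊃ C) ∧ B) ⊃ ((D ∧ C) ∧ (C ∧ D))): 0.39 > 0.36, so result = 0.36
¬C: Gödel ¬ of 0.39 = 0 (operand ≠ 0)
(B ∧ ¬C) = min(0.75, 0) = 0
((B ∧ ¬C) ∨ A) = max(0, 0.8) = 0.8
((((B ⊃ C) ∧ B) ⊃ ((D ∧ C) ∧ (C ∧ D))) ∧ ((B ∧ ¬C) ∨ A)) = min(0.36, 0.8) = 0.36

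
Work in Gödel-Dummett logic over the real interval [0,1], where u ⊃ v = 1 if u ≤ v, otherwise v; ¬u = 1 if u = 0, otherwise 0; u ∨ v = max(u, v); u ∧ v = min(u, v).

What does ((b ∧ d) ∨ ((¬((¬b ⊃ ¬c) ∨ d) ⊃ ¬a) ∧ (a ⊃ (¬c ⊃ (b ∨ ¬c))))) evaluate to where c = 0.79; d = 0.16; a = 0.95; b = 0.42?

(b ∧ d) = min(0.42, 0.16) = 0.16
¬b: Gödel ¬ of 0.42 = 0 (operand ≠ 0)
¬c: Gödel ¬ of 0.79 = 0 (operand ≠ 0)
(¬b ⊃ ¬c): 0 ≤ 0, so result = 1
((¬b ⊃ ¬c) ∨ d) = max(1, 0.16) = 1
¬((¬b ⊃ ¬c) ∨ d): Gödel ¬ of 1 = 0 (operand ≠ 0)
¬a: Gödel ¬ of 0.95 = 0 (operand ≠ 0)
(¬((¬b ⊃ ¬c) ∨ d) ⊃ ¬a): 0 ≤ 0, so result = 1
¬c: Gödel ¬ of 0.79 = 0 (operand ≠ 0)
¬c: Gödel ¬ of 0.79 = 0 (operand ≠ 0)
(b ∨ ¬c) = max(0.42, 0) = 0.42
(¬c ⊃ (b ∨ ¬c)): 0 ≤ 0.42, so result = 1
(a ⊃ (¬c ⊃ (b ∨ ¬c))): 0.95 ≤ 1, so result = 1
((¬((¬b ⊃ ¬c) ∨ d) ⊃ ¬a) ∧ (a ⊃ (¬c ⊃ (b ∨ ¬c)))) = min(1, 1) = 1
((b ∧ d) ∨ ((¬((¬b ⊃ ¬c) ∨ d) ⊃ ¬a) ∧ (a ⊃ (¬c ⊃ (b ∨ ¬c))))) = max(0.16, 1) = 1

1.00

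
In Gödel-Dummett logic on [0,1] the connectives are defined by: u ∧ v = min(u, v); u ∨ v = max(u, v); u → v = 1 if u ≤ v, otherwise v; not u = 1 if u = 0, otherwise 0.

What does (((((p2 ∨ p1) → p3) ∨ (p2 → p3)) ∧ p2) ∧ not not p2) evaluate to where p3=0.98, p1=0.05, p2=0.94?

(p2 ∨ p1) = max(0.94, 0.05) = 0.94
((p2 ∨ p1) → p3): 0.94 ≤ 0.98, so result = 1
(p2 → p3): 0.94 ≤ 0.98, so result = 1
(((p2 ∨ p1) → p3) ∨ (p2 → p3)) = max(1, 1) = 1
((((p2 ∨ p1) → p3) ∨ (p2 → p3)) ∧ p2) = min(1, 0.94) = 0.94
not p2: Gödel ¬ of 0.94 = 0 (operand ≠ 0)
not not p2: Gödel ¬ of 0 = 1 (operand is 0)
(((((p2 ∨ p1) → p3) ∨ (p2 → p3)) ∧ p2) ∧ not not p2) = min(0.94, 1) = 0.94

0.94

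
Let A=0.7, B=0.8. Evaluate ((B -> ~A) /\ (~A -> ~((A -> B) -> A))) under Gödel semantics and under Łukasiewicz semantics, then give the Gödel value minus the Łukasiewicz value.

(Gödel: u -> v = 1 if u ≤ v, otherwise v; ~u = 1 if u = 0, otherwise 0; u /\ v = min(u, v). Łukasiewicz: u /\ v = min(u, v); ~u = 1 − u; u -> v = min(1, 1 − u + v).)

Gödel evaluation:
  ~A: Gödel ¬ of 0.7 = 0 (operand ≠ 0)
  (B -> ~A): 0.8 > 0, so result = 0
  ~A: Gödel ¬ of 0.7 = 0 (operand ≠ 0)
  (A -> B): 0.7 ≤ 0.8, so result = 1
  ((A -> B) -> A): 1 > 0.7, so result = 0.7
  ~((A -> B) -> A): Gödel ¬ of 0.7 = 0 (operand ≠ 0)
  (~A -> ~((A -> B) -> A)): 0 ≤ 0, so result = 1
  ((B -> ~A) /\ (~A -> ~((A -> B) -> A))) = min(0, 1) = 0
  Gödel value = 0
Łukasiewicz evaluation:
  ~A: Łukasiewicz ¬ gives 1 − 0.7 = 0.3
  (B -> ~A): min(1, 1 − 0.8 + 0.3) = 0.5
  ~A: Łukasiewicz ¬ gives 1 − 0.7 = 0.3
  (A -> B): min(1, 1 − 0.7 + 0.8) = 1
  ((A -> B) -> A): min(1, 1 − 1 + 0.7) = 0.7
  ~((A -> B) -> A): Łukasiewicz ¬ gives 1 − 0.7 = 0.3
  (~A -> ~((A -> B) -> A)): min(1, 1 − 0.3 + 0.3) = 1
  ((B -> ~A) /\ (~A -> ~((A -> B) -> A))) = min(0.5, 1) = 0.5
  Łukasiewicz value = 0.5
Difference: 0 − 0.5 = -0.50

-0.50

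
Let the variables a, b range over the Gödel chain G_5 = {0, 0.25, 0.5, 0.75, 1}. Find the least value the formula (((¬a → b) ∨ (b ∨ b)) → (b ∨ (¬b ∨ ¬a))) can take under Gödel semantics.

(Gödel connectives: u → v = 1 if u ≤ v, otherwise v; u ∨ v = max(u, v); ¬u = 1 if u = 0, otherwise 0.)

The minimum is attained at a = 0.25, b = 0.25:
  ¬a: Gödel ¬ of 0.25 = 0 (operand ≠ 0)
  (¬a → b): 0 ≤ 0.25, so result = 1
  (b ∨ b) = max(0.25, 0.25) = 0.25
  ((¬a → b) ∨ (b ∨ b)) = max(1, 0.25) = 1
  ¬b: Gödel ¬ of 0.25 = 0 (operand ≠ 0)
  ¬a: Gödel ¬ of 0.25 = 0 (operand ≠ 0)
  (¬b ∨ ¬a) = max(0, 0) = 0
  (b ∨ (¬b ∨ ¬a)) = max(0.25, 0) = 0.25
  (((¬a → b) ∨ (b ∨ b)) → (b ∨ (¬b ∨ ¬a))): 1 > 0.25, so result = 0.25
Checking all 25 assignments confirms none give a value below 0.25.

0.25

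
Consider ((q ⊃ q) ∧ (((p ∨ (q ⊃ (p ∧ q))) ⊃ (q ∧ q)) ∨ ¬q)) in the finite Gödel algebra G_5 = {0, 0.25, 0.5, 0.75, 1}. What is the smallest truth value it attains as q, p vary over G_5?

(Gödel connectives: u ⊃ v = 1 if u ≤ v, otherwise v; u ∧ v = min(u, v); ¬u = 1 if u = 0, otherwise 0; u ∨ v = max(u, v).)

The minimum is attained at q = 0.25, p = 0.25:
  (q ⊃ q): 0.25 ≤ 0.25, so result = 1
  (p ∧ q) = min(0.25, 0.25) = 0.25
  (q ⊃ (p ∧ q)): 0.25 ≤ 0.25, so result = 1
  (p ∨ (q ⊃ (p ∧ q))) = max(0.25, 1) = 1
  (q ∧ q) = min(0.25, 0.25) = 0.25
  ((p ∨ (q ⊃ (p ∧ q))) ⊃ (q ∧ q)): 1 > 0.25, so result = 0.25
  ¬q: Gödel ¬ of 0.25 = 0 (operand ≠ 0)
  (((p ∨ (q ⊃ (p ∧ q))) ⊃ (q ∧ q)) ∨ ¬q) = max(0.25, 0) = 0.25
  ((q ⊃ q) ∧ (((p ∨ (q ⊃ (p ∧ q))) ⊃ (q ∧ q)) ∨ ¬q)) = min(1, 0.25) = 0.25
Checking all 25 assignments confirms none give a value below 0.25.

0.25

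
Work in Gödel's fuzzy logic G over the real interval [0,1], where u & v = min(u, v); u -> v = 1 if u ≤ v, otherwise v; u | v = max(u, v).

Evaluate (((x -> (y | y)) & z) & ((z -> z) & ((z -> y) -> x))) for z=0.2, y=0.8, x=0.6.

0.20

(y | y) = max(0.8, 0.8) = 0.8
(x -> (y | y)): 0.6 ≤ 0.8, so result = 1
((x -> (y | y)) & z) = min(1, 0.2) = 0.2
(z -> z): 0.2 ≤ 0.2, so result = 1
(z -> y): 0.2 ≤ 0.8, so result = 1
((z -> y) -> x): 1 > 0.6, so result = 0.6
((z -> z) & ((z -> y) -> x)) = min(1, 0.6) = 0.6
(((x -> (y | y)) & z) & ((z -> z) & ((z -> y) -> x))) = min(0.2, 0.6) = 0.2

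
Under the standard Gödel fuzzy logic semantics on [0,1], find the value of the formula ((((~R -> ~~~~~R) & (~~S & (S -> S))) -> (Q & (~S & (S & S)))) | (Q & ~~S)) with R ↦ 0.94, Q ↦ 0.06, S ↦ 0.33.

~R: Gödel ¬ of 0.94 = 0 (operand ≠ 0)
~R: Gödel ¬ of 0.94 = 0 (operand ≠ 0)
~~R: Gödel ¬ of 0 = 1 (operand is 0)
~~~R: Gödel ¬ of 1 = 0 (operand ≠ 0)
~~~~R: Gödel ¬ of 0 = 1 (operand is 0)
~~~~~R: Gödel ¬ of 1 = 0 (operand ≠ 0)
(~R -> ~~~~~R): 0 ≤ 0, so result = 1
~S: Gödel ¬ of 0.33 = 0 (operand ≠ 0)
~~S: Gödel ¬ of 0 = 1 (operand is 0)
(S -> S): 0.33 ≤ 0.33, so result = 1
(~~S & (S -> S)) = min(1, 1) = 1
((~R -> ~~~~~R) & (~~S & (S -> S))) = min(1, 1) = 1
~S: Gödel ¬ of 0.33 = 0 (operand ≠ 0)
(S & S) = min(0.33, 0.33) = 0.33
(~S & (S & S)) = min(0, 0.33) = 0
(Q & (~S & (S & S))) = min(0.06, 0) = 0
(((~R -> ~~~~~R) & (~~S & (S -> S))) -> (Q & (~S & (S & S)))): 1 > 0, so result = 0
~S: Gödel ¬ of 0.33 = 0 (operand ≠ 0)
~~S: Gödel ¬ of 0 = 1 (operand is 0)
(Q & ~~S) = min(0.06, 1) = 0.06
((((~R -> ~~~~~R) & (~~S & (S -> S))) -> (Q & (~S & (S & S)))) | (Q & ~~S)) = max(0, 0.06) = 0.06

0.06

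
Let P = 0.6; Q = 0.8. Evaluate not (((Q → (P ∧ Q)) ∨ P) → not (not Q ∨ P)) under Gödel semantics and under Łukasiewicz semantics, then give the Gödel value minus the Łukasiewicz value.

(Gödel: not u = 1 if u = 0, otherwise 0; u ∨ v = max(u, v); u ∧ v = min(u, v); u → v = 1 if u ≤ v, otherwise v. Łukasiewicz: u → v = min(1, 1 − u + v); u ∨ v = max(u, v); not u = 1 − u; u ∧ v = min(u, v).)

0.60

Gödel evaluation:
  (P ∧ Q) = min(0.6, 0.8) = 0.6
  (Q → (P ∧ Q)): 0.8 > 0.6, so result = 0.6
  ((Q → (P ∧ Q)) ∨ P) = max(0.6, 0.6) = 0.6
  not Q: Gödel ¬ of 0.8 = 0 (operand ≠ 0)
  (not Q ∨ P) = max(0, 0.6) = 0.6
  not (not Q ∨ P): Gödel ¬ of 0.6 = 0 (operand ≠ 0)
  (((Q → (P ∧ Q)) ∨ P) → not (not Q ∨ P)): 0.6 > 0, so result = 0
  not (((Q → (P ∧ Q)) ∨ P) → not (not Q ∨ P)): Gödel ¬ of 0 = 1 (operand is 0)
  Gödel value = 1
Łukasiewicz evaluation:
  (P ∧ Q) = min(0.6, 0.8) = 0.6
  (Q → (P ∧ Q)): min(1, 1 − 0.8 + 0.6) = 0.8
  ((Q → (P ∧ Q)) ∨ P) = max(0.8, 0.6) = 0.8
  not Q: Łukasiewicz ¬ gives 1 − 0.8 = 0.2
  (not Q ∨ P) = max(0.2, 0.6) = 0.6
  not (not Q ∨ P): Łukasiewicz ¬ gives 1 − 0.6 = 0.4
  (((Q → (P ∧ Q)) ∨ P) → not (not Q ∨ P)): min(1, 1 − 0.8 + 0.4) = 0.6
  not (((Q → (P ∧ Q)) ∨ P) → not (not Q ∨ P)): Łukasiewicz ¬ gives 1 − 0.6 = 0.4
  Łukasiewicz value = 0.4
Difference: 1 − 0.4 = 0.60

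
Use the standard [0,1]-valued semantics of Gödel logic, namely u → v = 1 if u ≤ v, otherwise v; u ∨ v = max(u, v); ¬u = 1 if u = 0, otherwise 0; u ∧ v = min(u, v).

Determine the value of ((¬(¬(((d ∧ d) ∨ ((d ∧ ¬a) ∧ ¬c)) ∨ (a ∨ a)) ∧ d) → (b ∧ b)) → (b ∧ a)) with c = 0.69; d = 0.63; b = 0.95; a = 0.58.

(d ∧ d) = min(0.63, 0.63) = 0.63
¬a: Gödel ¬ of 0.58 = 0 (operand ≠ 0)
(d ∧ ¬a) = min(0.63, 0) = 0
¬c: Gödel ¬ of 0.69 = 0 (operand ≠ 0)
((d ∧ ¬a) ∧ ¬c) = min(0, 0) = 0
((d ∧ d) ∨ ((d ∧ ¬a) ∧ ¬c)) = max(0.63, 0) = 0.63
(a ∨ a) = max(0.58, 0.58) = 0.58
(((d ∧ d) ∨ ((d ∧ ¬a) ∧ ¬c)) ∨ (a ∨ a)) = max(0.63, 0.58) = 0.63
¬(((d ∧ d) ∨ ((d ∧ ¬a) ∧ ¬c)) ∨ (a ∨ a)): Gödel ¬ of 0.63 = 0 (operand ≠ 0)
(¬(((d ∧ d) ∨ ((d ∧ ¬a) ∧ ¬c)) ∨ (a ∨ a)) ∧ d) = min(0, 0.63) = 0
¬(¬(((d ∧ d) ∨ ((d ∧ ¬a) ∧ ¬c)) ∨ (a ∨ a)) ∧ d): Gödel ¬ of 0 = 1 (operand is 0)
(b ∧ b) = min(0.95, 0.95) = 0.95
(¬(¬(((d ∧ d) ∨ ((d ∧ ¬a) ∧ ¬c)) ∨ (a ∨ a)) ∧ d) → (b ∧ b)): 1 > 0.95, so result = 0.95
(b ∧ a) = min(0.95, 0.58) = 0.58
((¬(¬(((d ∧ d) ∨ ((d ∧ ¬a) ∧ ¬c)) ∨ (a ∨ a)) ∧ d) → (b ∧ b)) → (b ∧ a)): 0.95 > 0.58, so result = 0.58

0.58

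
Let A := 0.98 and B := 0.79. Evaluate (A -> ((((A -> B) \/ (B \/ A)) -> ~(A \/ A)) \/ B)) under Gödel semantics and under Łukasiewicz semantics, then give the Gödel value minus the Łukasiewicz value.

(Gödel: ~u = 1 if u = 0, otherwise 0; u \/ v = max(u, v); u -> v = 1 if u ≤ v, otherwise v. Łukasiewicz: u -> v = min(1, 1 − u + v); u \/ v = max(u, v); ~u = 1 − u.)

-0.02

Gödel evaluation:
  (A -> B): 0.98 > 0.79, so result = 0.79
  (B \/ A) = max(0.79, 0.98) = 0.98
  ((A -> B) \/ (B \/ A)) = max(0.79, 0.98) = 0.98
  (A \/ A) = max(0.98, 0.98) = 0.98
  ~(A \/ A): Gödel ¬ of 0.98 = 0 (operand ≠ 0)
  (((A -> B) \/ (B \/ A)) -> ~(A \/ A)): 0.98 > 0, so result = 0
  ((((A -> B) \/ (B \/ A)) -> ~(A \/ A)) \/ B) = max(0, 0.79) = 0.79
  (A -> ((((A -> B) \/ (B \/ A)) -> ~(A \/ A)) \/ B)): 0.98 > 0.79, so result = 0.79
  Gödel value = 0.79
Łukasiewicz evaluation:
  (A -> B): min(1, 1 − 0.98 + 0.79) = 0.81
  (B \/ A) = max(0.79, 0.98) = 0.98
  ((A -> B) \/ (B \/ A)) = max(0.81, 0.98) = 0.98
  (A \/ A) = max(0.98, 0.98) = 0.98
  ~(A \/ A): Łukasiewicz ¬ gives 1 − 0.98 = 0.02
  (((A -> B) \/ (B \/ A)) -> ~(A \/ A)): min(1, 1 − 0.98 + 0.02) = 0.04
  ((((A -> B) \/ (B \/ A)) -> ~(A \/ A)) \/ B) = max(0.04, 0.79) = 0.79
  (A -> ((((A -> B) \/ (B \/ A)) -> ~(A \/ A)) \/ B)): min(1, 1 − 0.98 + 0.79) = 0.81
  Łukasiewicz value = 0.81
Difference: 0.79 − 0.81 = -0.02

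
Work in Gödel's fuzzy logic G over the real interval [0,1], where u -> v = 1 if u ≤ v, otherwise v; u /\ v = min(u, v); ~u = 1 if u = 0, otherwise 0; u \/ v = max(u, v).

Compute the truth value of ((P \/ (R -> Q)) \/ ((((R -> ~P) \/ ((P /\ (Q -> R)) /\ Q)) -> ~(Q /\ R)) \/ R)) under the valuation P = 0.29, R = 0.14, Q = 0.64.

(R -> Q): 0.14 ≤ 0.64, so result = 1
(P \/ (R -> Q)) = max(0.29, 1) = 1
~P: Gödel ¬ of 0.29 = 0 (operand ≠ 0)
(R -> ~P): 0.14 > 0, so result = 0
(Q -> R): 0.64 > 0.14, so result = 0.14
(P /\ (Q -> R)) = min(0.29, 0.14) = 0.14
((P /\ (Q -> R)) /\ Q) = min(0.14, 0.64) = 0.14
((R -> ~P) \/ ((P /\ (Q -> R)) /\ Q)) = max(0, 0.14) = 0.14
(Q /\ R) = min(0.64, 0.14) = 0.14
~(Q /\ R): Gödel ¬ of 0.14 = 0 (operand ≠ 0)
(((R -> ~P) \/ ((P /\ (Q -> R)) /\ Q)) -> ~(Q /\ R)): 0.14 > 0, so result = 0
((((R -> ~P) \/ ((P /\ (Q -> R)) /\ Q)) -> ~(Q /\ R)) \/ R) = max(0, 0.14) = 0.14
((P \/ (R -> Q)) \/ ((((R -> ~P) \/ ((P /\ (Q -> R)) /\ Q)) -> ~(Q /\ R)) \/ R)) = max(1, 0.14) = 1

1.00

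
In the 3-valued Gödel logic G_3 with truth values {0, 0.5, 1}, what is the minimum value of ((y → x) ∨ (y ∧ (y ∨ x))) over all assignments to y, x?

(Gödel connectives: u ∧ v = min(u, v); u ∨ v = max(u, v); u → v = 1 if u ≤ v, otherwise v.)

The minimum is attained at y = 0.5, x = 0:
  (y → x): 0.5 > 0, so result = 0
  (y ∨ x) = max(0.5, 0) = 0.5
  (y ∧ (y ∨ x)) = min(0.5, 0.5) = 0.5
  ((y → x) ∨ (y ∧ (y ∨ x))) = max(0, 0.5) = 0.5
Checking all 9 assignments confirms none give a value below 0.50.

0.50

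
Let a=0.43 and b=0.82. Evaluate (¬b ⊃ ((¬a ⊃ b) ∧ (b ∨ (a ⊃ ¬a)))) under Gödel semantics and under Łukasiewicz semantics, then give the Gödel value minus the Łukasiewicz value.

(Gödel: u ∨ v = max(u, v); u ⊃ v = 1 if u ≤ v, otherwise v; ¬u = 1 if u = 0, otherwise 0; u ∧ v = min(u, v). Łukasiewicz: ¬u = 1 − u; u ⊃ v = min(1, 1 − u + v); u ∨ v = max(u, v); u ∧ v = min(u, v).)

0.00

Gödel evaluation:
  ¬b: Gödel ¬ of 0.82 = 0 (operand ≠ 0)
  ¬a: Gödel ¬ of 0.43 = 0 (operand ≠ 0)
  (¬a ⊃ b): 0 ≤ 0.82, so result = 1
  ¬a: Gödel ¬ of 0.43 = 0 (operand ≠ 0)
  (a ⊃ ¬a): 0.43 > 0, so result = 0
  (b ∨ (a ⊃ ¬a)) = max(0.82, 0) = 0.82
  ((¬a ⊃ b) ∧ (b ∨ (a ⊃ ¬a))) = min(1, 0.82) = 0.82
  (¬b ⊃ ((¬a ⊃ b) ∧ (b ∨ (a ⊃ ¬a)))): 0 ≤ 0.82, so result = 1
  Gödel value = 1
Łukasiewicz evaluation:
  ¬b: Łukasiewicz ¬ gives 1 − 0.82 = 0.18
  ¬a: Łukasiewicz ¬ gives 1 − 0.43 = 0.57
  (¬a ⊃ b): min(1, 1 − 0.57 + 0.82) = 1
  ¬a: Łukasiewicz ¬ gives 1 − 0.43 = 0.57
  (a ⊃ ¬a): min(1, 1 − 0.43 + 0.57) = 1
  (b ∨ (a ⊃ ¬a)) = max(0.82, 1) = 1
  ((¬a ⊃ b) ∧ (b ∨ (a ⊃ ¬a))) = min(1, 1) = 1
  (¬b ⊃ ((¬a ⊃ b) ∧ (b ∨ (a ⊃ ¬a)))): min(1, 1 − 0.18 + 1) = 1
  Łukasiewicz value = 1
Difference: 1 − 1 = 0.00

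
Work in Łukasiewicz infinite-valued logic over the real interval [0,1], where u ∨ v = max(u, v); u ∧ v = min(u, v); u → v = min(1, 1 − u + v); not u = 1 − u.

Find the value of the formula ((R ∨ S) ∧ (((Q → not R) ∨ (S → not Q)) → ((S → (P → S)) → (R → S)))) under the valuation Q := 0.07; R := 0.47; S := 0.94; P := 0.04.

(R ∨ S) = max(0.47, 0.94) = 0.94
not R: Łukasiewicz ¬ gives 1 − 0.47 = 0.53
(Q → not R): min(1, 1 − 0.07 + 0.53) = 1
not Q: Łukasiewicz ¬ gives 1 − 0.07 = 0.93
(S → not Q): min(1, 1 − 0.94 + 0.93) = 0.99
((Q → not R) ∨ (S → not Q)) = max(1, 0.99) = 1
(P → S): min(1, 1 − 0.04 + 0.94) = 1
(S → (P → S)): min(1, 1 − 0.94 + 1) = 1
(R → S): min(1, 1 − 0.47 + 0.94) = 1
((S → (P → S)) → (R → S)): min(1, 1 − 1 + 1) = 1
(((Q → not R) ∨ (S → not Q)) → ((S → (P → S)) → (R → S))): min(1, 1 − 1 + 1) = 1
((R ∨ S) ∧ (((Q → not R) ∨ (S → not Q)) → ((S → (P → S)) → (R → S)))) = min(0.94, 1) = 0.94

0.94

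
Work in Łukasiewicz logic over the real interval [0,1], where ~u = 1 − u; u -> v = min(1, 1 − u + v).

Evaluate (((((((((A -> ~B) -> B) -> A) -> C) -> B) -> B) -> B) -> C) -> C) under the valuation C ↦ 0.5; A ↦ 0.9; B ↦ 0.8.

~B: Łukasiewicz ¬ gives 1 − 0.8 = 0.2
(A -> ~B): min(1, 1 − 0.9 + 0.2) = 0.3
((A -> ~B) -> B): min(1, 1 − 0.3 + 0.8) = 1
(((A -> ~B) -> B) -> A): min(1, 1 − 1 + 0.9) = 0.9
((((A -> ~B) -> B) -> A) -> C): min(1, 1 − 0.9 + 0.5) = 0.6
(((((A -> ~B) -> B) -> A) -> C) -> B): min(1, 1 − 0.6 + 0.8) = 1
((((((A -> ~B) -> B) -> A) -> C) -> B) -> B): min(1, 1 − 1 + 0.8) = 0.8
(((((((A -> ~B) -> B) -> A) -> C) -> B) -> B) -> B): min(1, 1 − 0.8 + 0.8) = 1
((((((((A -> ~B) -> B) -> A) -> C) -> B) -> B) -> B) -> C): min(1, 1 − 1 + 0.5) = 0.5
(((((((((A -> ~B) -> B) -> A) -> C) -> B) -> B) -> B) -> C) -> C): min(1, 1 − 0.5 + 0.5) = 1

1.00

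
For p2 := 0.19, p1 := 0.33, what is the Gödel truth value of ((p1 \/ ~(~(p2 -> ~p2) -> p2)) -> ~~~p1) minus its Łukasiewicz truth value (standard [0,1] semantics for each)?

-1.00

Gödel evaluation:
  ~p2: Gödel ¬ of 0.19 = 0 (operand ≠ 0)
  (p2 -> ~p2): 0.19 > 0, so result = 0
  ~(p2 -> ~p2): Gödel ¬ of 0 = 1 (operand is 0)
  (~(p2 -> ~p2) -> p2): 1 > 0.19, so result = 0.19
  ~(~(p2 -> ~p2) -> p2): Gödel ¬ of 0.19 = 0 (operand ≠ 0)
  (p1 \/ ~(~(p2 -> ~p2) -> p2)) = max(0.33, 0) = 0.33
  ~p1: Gödel ¬ of 0.33 = 0 (operand ≠ 0)
  ~~p1: Gödel ¬ of 0 = 1 (operand is 0)
  ~~~p1: Gödel ¬ of 1 = 0 (operand ≠ 0)
  ((p1 \/ ~(~(p2 -> ~p2) -> p2)) -> ~~~p1): 0.33 > 0, so result = 0
  Gödel value = 0
Łukasiewicz evaluation:
  ~p2: Łukasiewicz ¬ gives 1 − 0.19 = 0.81
  (p2 -> ~p2): min(1, 1 − 0.19 + 0.81) = 1
  ~(p2 -> ~p2): Łukasiewicz ¬ gives 1 − 1 = 0
  (~(p2 -> ~p2) -> p2): min(1, 1 − 0 + 0.19) = 1
  ~(~(p2 -> ~p2) -> p2): Łukasiewicz ¬ gives 1 − 1 = 0
  (p1 \/ ~(~(p2 -> ~p2) -> p2)) = max(0.33, 0) = 0.33
  ~p1: Łukasiewicz ¬ gives 1 − 0.33 = 0.67
  ~~p1: Łukasiewicz ¬ gives 1 − 0.67 = 0.33
  ~~~p1: Łukasiewicz ¬ gives 1 − 0.33 = 0.67
  ((p1 \/ ~(~(p2 -> ~p2) -> p2)) -> ~~~p1): min(1, 1 − 0.33 + 0.67) = 1
  Łukasiewicz value = 1
Difference: 0 − 1 = -1.00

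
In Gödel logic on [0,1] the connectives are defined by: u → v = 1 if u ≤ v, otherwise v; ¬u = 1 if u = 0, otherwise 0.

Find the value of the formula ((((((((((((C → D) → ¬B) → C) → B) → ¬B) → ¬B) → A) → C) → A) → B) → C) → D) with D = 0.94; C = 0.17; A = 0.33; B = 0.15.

(C → D): 0.17 ≤ 0.94, so result = 1
¬B: Gödel ¬ of 0.15 = 0 (operand ≠ 0)
((C → D) → ¬B): 1 > 0, so result = 0
(((C → D) → ¬B) → C): 0 ≤ 0.17, so result = 1
((((C → D) → ¬B) → C) → B): 1 > 0.15, so result = 0.15
¬B: Gödel ¬ of 0.15 = 0 (operand ≠ 0)
(((((C → D) → ¬B) → C) → B) → ¬B): 0.15 > 0, so result = 0
¬B: Gödel ¬ of 0.15 = 0 (operand ≠ 0)
((((((C → D) → ¬B) → C) → B) → ¬B) → ¬B): 0 ≤ 0, so result = 1
(((((((C → D) → ¬B) → C) → B) → ¬B) → ¬B) → A): 1 > 0.33, so result = 0.33
((((((((C → D) → ¬B) → C) → B) → ¬B) → ¬B) → A) → C): 0.33 > 0.17, so result = 0.17
(((((((((C → D) → ¬B) → C) → B) → ¬B) → ¬B) → A) → C) → A): 0.17 ≤ 0.33, so result = 1
((((((((((C → D) → ¬B) → C) → B) → ¬B) → ¬B) → A) → C) → A) → B): 1 > 0.15, so result = 0.15
(((((((((((C → D) → ¬B) → C) → B) → ¬B) → ¬B) → A) → C) → A) → B) → C): 0.15 ≤ 0.17, so result = 1
((((((((((((C → D) → ¬B) → C) → B) → ¬B) → ¬B) → A) → C) → A) → B) → C) → D): 1 > 0.94, so result = 0.94

0.94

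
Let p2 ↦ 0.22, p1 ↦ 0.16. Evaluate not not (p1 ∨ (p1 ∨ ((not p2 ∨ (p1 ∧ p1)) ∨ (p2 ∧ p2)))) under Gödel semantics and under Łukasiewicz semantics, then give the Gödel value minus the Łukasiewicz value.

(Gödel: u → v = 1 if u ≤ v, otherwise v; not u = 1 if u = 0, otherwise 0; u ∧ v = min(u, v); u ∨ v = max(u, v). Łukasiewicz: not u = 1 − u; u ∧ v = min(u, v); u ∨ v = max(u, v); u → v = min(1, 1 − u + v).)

0.22

Gödel evaluation:
  not p2: Gödel ¬ of 0.22 = 0 (operand ≠ 0)
  (p1 ∧ p1) = min(0.16, 0.16) = 0.16
  (not p2 ∨ (p1 ∧ p1)) = max(0, 0.16) = 0.16
  (p2 ∧ p2) = min(0.22, 0.22) = 0.22
  ((not p2 ∨ (p1 ∧ p1)) ∨ (p2 ∧ p2)) = max(0.16, 0.22) = 0.22
  (p1 ∨ ((not p2 ∨ (p1 ∧ p1)) ∨ (p2 ∧ p2))) = max(0.16, 0.22) = 0.22
  (p1 ∨ (p1 ∨ ((not p2 ∨ (p1 ∧ p1)) ∨ (p2 ∧ p2)))) = max(0.16, 0.22) = 0.22
  not (p1 ∨ (p1 ∨ ((not p2 ∨ (p1 ∧ p1)) ∨ (p2 ∧ p2)))): Gödel ¬ of 0.22 = 0 (operand ≠ 0)
  not not (p1 ∨ (p1 ∨ ((not p2 ∨ (p1 ∧ p1)) ∨ (p2 ∧ p2)))): Gödel ¬ of 0 = 1 (operand is 0)
  Gödel value = 1
Łukasiewicz evaluation:
  not p2: Łukasiewicz ¬ gives 1 − 0.22 = 0.78
  (p1 ∧ p1) = min(0.16, 0.16) = 0.16
  (not p2 ∨ (p1 ∧ p1)) = max(0.78, 0.16) = 0.78
  (p2 ∧ p2) = min(0.22, 0.22) = 0.22
  ((not p2 ∨ (p1 ∧ p1)) ∨ (p2 ∧ p2)) = max(0.78, 0.22) = 0.78
  (p1 ∨ ((not p2 ∨ (p1 ∧ p1)) ∨ (p2 ∧ p2))) = max(0.16, 0.78) = 0.78
  (p1 ∨ (p1 ∨ ((not p2 ∨ (p1 ∧ p1)) ∨ (p2 ∧ p2)))) = max(0.16, 0.78) = 0.78
  not (p1 ∨ (p1 ∨ ((not p2 ∨ (p1 ∧ p1)) ∨ (p2 ∧ p2)))): Łukasiewicz ¬ gives 1 − 0.78 = 0.22
  not not (p1 ∨ (p1 ∨ ((not p2 ∨ (p1 ∧ p1)) ∨ (p2 ∧ p2)))): Łukasiewicz ¬ gives 1 − 0.22 = 0.78
  Łukasiewicz value = 0.78
Difference: 1 − 0.78 = 0.22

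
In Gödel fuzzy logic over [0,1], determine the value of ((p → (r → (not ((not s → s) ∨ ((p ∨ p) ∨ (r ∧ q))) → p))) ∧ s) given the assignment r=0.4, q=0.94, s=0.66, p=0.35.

not s: Gödel ¬ of 0.66 = 0 (operand ≠ 0)
(not s → s): 0 ≤ 0.66, so result = 1
(p ∨ p) = max(0.35, 0.35) = 0.35
(r ∧ q) = min(0.4, 0.94) = 0.4
((p ∨ p) ∨ (r ∧ q)) = max(0.35, 0.4) = 0.4
((not s → s) ∨ ((p ∨ p) ∨ (r ∧ q))) = max(1, 0.4) = 1
not ((not s → s) ∨ ((p ∨ p) ∨ (r ∧ q))): Gödel ¬ of 1 = 0 (operand ≠ 0)
(not ((not s → s) ∨ ((p ∨ p) ∨ (r ∧ q))) → p): 0 ≤ 0.35, so result = 1
(r → (not ((not s → s) ∨ ((p ∨ p) ∨ (r ∧ q))) → p)): 0.4 ≤ 1, so result = 1
(p → (r → (not ((not s → s) ∨ ((p ∨ p) ∨ (r ∧ q))) → p))): 0.35 ≤ 1, so result = 1
((p → (r → (not ((not s → s) ∨ ((p ∨ p) ∨ (r ∧ q))) → p))) ∧ s) = min(1, 0.66) = 0.66

0.66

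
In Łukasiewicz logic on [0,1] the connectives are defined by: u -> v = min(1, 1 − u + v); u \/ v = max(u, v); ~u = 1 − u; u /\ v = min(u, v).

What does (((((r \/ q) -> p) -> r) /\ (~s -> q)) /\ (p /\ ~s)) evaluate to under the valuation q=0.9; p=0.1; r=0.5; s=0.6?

0.10

(r \/ q) = max(0.5, 0.9) = 0.9
((r \/ q) -> p): min(1, 1 − 0.9 + 0.1) = 0.2
(((r \/ q) -> p) -> r): min(1, 1 − 0.2 + 0.5) = 1
~s: Łukasiewicz ¬ gives 1 − 0.6 = 0.4
(~s -> q): min(1, 1 − 0.4 + 0.9) = 1
((((r \/ q) -> p) -> r) /\ (~s -> q)) = min(1, 1) = 1
~s: Łukasiewicz ¬ gives 1 − 0.6 = 0.4
(p /\ ~s) = min(0.1, 0.4) = 0.1
(((((r \/ q) -> p) -> r) /\ (~s -> q)) /\ (p /\ ~s)) = min(1, 0.1) = 0.1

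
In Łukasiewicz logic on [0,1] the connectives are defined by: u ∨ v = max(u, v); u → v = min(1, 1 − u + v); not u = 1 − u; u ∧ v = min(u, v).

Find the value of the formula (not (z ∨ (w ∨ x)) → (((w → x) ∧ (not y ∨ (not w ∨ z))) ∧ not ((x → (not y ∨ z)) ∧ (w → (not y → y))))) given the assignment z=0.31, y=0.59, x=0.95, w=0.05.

1.00

(w ∨ x) = max(0.05, 0.95) = 0.95
(z ∨ (w ∨ x)) = max(0.31, 0.95) = 0.95
not (z ∨ (w ∨ x)): Łukasiewicz ¬ gives 1 − 0.95 = 0.05
(w → x): min(1, 1 − 0.05 + 0.95) = 1
not y: Łukasiewicz ¬ gives 1 − 0.59 = 0.41
not w: Łukasiewicz ¬ gives 1 − 0.05 = 0.95
(not w ∨ z) = max(0.95, 0.31) = 0.95
(not y ∨ (not w ∨ z)) = max(0.41, 0.95) = 0.95
((w → x) ∧ (not y ∨ (not w ∨ z))) = min(1, 0.95) = 0.95
not y: Łukasiewicz ¬ gives 1 − 0.59 = 0.41
(not y ∨ z) = max(0.41, 0.31) = 0.41
(x → (not y ∨ z)): min(1, 1 − 0.95 + 0.41) = 0.46
not y: Łukasiewicz ¬ gives 1 − 0.59 = 0.41
(not y → y): min(1, 1 − 0.41 + 0.59) = 1
(w → (not y → y)): min(1, 1 − 0.05 + 1) = 1
((x → (not y ∨ z)) ∧ (w → (not y → y))) = min(0.46, 1) = 0.46
not ((x → (not y ∨ z)) ∧ (w → (not y → y))): Łukasiewicz ¬ gives 1 − 0.46 = 0.54
(((w → x) ∧ (not y ∨ (not w ∨ z))) ∧ not ((x → (not y ∨ z)) ∧ (w → (not y → y)))) = min(0.95, 0.54) = 0.54
(not (z ∨ (w ∨ x)) → (((w → x) ∧ (not y ∨ (not w ∨ z))) ∧ not ((x → (not y ∨ z)) ∧ (w → (not y → y))))): min(1, 1 − 0.05 + 0.54) = 1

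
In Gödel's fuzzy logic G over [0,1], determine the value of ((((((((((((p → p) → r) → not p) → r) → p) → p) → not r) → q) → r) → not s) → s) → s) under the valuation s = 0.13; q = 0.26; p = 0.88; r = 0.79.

0.13

(p → p): 0.88 ≤ 0.88, so result = 1
((p → p) → r): 1 > 0.79, so result = 0.79
not p: Gödel ¬ of 0.88 = 0 (operand ≠ 0)
(((p → p) → r) → not p): 0.79 > 0, so result = 0
((((p → p) → r) → not p) → r): 0 ≤ 0.79, so result = 1
(((((p → p) → r) → not p) → r) → p): 1 > 0.88, so result = 0.88
((((((p → p) → r) → not p) → r) → p) → p): 0.88 ≤ 0.88, so result = 1
not r: Gödel ¬ of 0.79 = 0 (operand ≠ 0)
(((((((p → p) → r) → not p) → r) → p) → p) → not r): 1 > 0, so result = 0
((((((((p → p) → r) → not p) → r) → p) → p) → not r) → q): 0 ≤ 0.26, so result = 1
(((((((((p → p) → r) → not p) → r) → p) → p) → not r) → q) → r): 1 > 0.79, so result = 0.79
not s: Gödel ¬ of 0.13 = 0 (operand ≠ 0)
((((((((((p → p) → r) → not p) → r) → p) → p) → not r) → q) → r) → not s): 0.79 > 0, so result = 0
(((((((((((p → p) → r) → not p) → r) → p) → p) → not r) → q) → r) → not s) → s): 0 ≤ 0.13, so result = 1
((((((((((((p → p) → r) → not p) → r) → p) → p) → not r) → q) → r) → not s) → s) → s): 1 > 0.13, so result = 0.13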